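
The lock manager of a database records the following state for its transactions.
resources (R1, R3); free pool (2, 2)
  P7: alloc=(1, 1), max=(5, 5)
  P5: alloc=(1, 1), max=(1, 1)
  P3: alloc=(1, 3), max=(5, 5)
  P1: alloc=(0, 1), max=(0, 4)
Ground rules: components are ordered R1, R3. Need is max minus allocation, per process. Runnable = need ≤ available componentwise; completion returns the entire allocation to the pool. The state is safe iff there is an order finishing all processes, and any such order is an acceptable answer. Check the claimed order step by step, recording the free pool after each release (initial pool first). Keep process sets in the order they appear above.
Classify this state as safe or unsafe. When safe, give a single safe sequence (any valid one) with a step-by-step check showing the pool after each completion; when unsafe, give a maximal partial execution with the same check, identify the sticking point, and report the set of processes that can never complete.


UNSAFE — no complete ordering exists.
Key observation: even finishing P5, P1 leaves just (3, 4) free — too little R1 for any of the remaining processes.
Going as far as possible: P5, P1; after that, nothing fits. Step-by-step check:
  pool = (2, 2)
  P5 needs (0, 0) <= (2, 2) -> finishes; pool += (1, 1) = (3, 3)
  P1 needs (0, 3) <= (3, 3) -> finishes; pool += (0, 1) = (3, 4)
  blocked: P7 wants (4, 4), pool (3, 4) — not enough R1
  blocked: P3 wants (4, 2), pool (3, 4) — not enough R1
Permanently blocked: P7 and P3.


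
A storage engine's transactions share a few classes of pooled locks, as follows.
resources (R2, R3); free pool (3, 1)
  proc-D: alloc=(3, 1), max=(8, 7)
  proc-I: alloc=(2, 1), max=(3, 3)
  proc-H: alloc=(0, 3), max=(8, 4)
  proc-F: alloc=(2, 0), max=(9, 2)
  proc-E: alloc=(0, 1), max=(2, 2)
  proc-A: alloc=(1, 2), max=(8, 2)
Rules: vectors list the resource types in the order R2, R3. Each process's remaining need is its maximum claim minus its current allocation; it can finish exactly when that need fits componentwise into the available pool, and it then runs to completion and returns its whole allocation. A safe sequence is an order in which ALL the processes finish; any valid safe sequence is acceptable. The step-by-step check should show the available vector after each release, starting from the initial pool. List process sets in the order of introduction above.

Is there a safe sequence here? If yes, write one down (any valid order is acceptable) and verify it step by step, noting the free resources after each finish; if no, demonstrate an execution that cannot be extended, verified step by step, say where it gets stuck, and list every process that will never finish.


UNSAFE — no complete ordering exists.
Key observation: after proc-E, proc-I the pool peaks at (5, 3), and each blocked process is short somewhere: proc-D on R3; proc-H on R2; proc-F on R2; proc-A on R2.
A maximal execution: proc-E, proc-I — then nothing else fits. Check, step by step:
  pool = (3, 1)
  proc-E: need (2, 1) fits (3, 1); releases (0, 1), pool now (3, 2)
  proc-I: need (1, 2) fits (3, 2); releases (2, 1), pool now (5, 3)
  blocked: proc-D wants (5, 6), pool (5, 3) — not enough R3
  blocked: proc-H wants (8, 1), pool (5, 3) — not enough R2
  blocked: proc-F wants (7, 2), pool (5, 3) — not enough R2
  blocked: proc-A wants (7, 0), pool (5, 3) — not enough R2
Permanently blocked: proc-D, proc-H, proc-F and proc-A.


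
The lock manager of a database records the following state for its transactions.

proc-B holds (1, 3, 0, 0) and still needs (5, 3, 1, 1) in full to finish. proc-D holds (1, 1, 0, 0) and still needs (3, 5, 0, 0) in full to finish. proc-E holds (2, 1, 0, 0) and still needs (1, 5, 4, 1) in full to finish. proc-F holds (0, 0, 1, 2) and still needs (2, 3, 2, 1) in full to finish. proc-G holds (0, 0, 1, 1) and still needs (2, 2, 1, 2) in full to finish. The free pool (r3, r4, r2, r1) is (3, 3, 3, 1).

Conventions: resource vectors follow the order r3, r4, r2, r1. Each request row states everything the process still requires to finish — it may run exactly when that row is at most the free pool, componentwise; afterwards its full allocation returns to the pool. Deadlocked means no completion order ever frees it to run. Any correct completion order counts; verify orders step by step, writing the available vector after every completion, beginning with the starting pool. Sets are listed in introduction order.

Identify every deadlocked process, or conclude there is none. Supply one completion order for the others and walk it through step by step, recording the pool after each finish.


The deadlocked set is proc-B, proc-D and proc-E.
Key observation: after proc-F, proc-G the pool peaks at (3, 3, 5, 4), and each blocked process is short somewhere: proc-B on r3; proc-D on r4; proc-E on r4.
A valid finishing order for the others: proc-F, proc-G. Check, step by step:
  pool = (3, 3, 3, 1)
  proc-F: need (2, 3, 2, 1) fits (3, 3, 3, 1); releases (0, 0, 1, 2), pool now (3, 3, 4, 3)
  proc-G: need (2, 2, 1, 2) fits (3, 3, 4, 3); releases (0, 0, 1, 1), pool now (3, 3, 5, 4)
The blocked processes can never fit:
  proc-B cannot run: need (5, 3, 1, 1) vs free (3, 3, 5, 4) (insufficient r3)
  proc-D cannot run: need (3, 5, 0, 0) vs free (3, 3, 5, 4) (insufficient r4)
  proc-E cannot run: need (1, 5, 4, 1) vs free (3, 3, 5, 4) (insufficient r4)


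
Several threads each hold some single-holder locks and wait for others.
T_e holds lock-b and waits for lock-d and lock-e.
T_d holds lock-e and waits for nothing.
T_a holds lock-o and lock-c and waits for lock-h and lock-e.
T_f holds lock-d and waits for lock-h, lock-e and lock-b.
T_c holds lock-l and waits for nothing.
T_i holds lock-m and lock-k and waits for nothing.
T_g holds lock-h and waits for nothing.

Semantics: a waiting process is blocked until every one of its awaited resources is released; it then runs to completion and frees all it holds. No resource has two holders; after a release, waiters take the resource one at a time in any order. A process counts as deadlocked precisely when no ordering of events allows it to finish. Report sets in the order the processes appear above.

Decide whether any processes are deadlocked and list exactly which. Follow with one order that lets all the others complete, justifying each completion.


Deadlocked: T_e and T_f.
Key observation: the loop T_e -> T_f -> T_e blocks itself forever; no other process is dragged down with it.
A valid finishing order for the others: T_c, T_d, T_i, T_g, T_a.
Walking it through:
  T_c: no waits; runs immediately, freeing lock-l
  T_d: no waits; runs immediately, freeing lock-e
  T_i: no waits; runs immediately, freeing lock-m and lock-k
  T_g: no waits; runs immediately, freeing lock-h
  T_a waits on lock-h and lock-e — all released -> runs and releases lock-o and lock-c


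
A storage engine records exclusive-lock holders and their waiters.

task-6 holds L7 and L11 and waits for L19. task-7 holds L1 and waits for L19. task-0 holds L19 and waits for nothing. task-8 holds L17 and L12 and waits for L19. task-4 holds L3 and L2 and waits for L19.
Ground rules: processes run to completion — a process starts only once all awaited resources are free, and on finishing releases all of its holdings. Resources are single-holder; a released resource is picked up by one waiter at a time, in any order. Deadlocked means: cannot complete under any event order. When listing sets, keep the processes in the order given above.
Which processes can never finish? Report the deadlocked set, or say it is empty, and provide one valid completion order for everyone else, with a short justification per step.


The deadlocked set is empty.
Key observation: the wait graph is acyclic; completion cascades from the unblocked processes through everyone else.
A valid finishing order for the others: task-0, task-8, task-6, task-4, task-7.
Step-by-step check:
  task-0: no waits; runs immediately, freeing L19
  run task-8 (all its waits — L19 — are resolved); releases L17 and L12
  run task-6 (all its waits — L19 — are resolved); releases L7 and L11
  run task-4 (all its waits — L19 — are resolved); releases L3 and L2
  run task-7 (all its waits — L19 — are resolved); releases L1


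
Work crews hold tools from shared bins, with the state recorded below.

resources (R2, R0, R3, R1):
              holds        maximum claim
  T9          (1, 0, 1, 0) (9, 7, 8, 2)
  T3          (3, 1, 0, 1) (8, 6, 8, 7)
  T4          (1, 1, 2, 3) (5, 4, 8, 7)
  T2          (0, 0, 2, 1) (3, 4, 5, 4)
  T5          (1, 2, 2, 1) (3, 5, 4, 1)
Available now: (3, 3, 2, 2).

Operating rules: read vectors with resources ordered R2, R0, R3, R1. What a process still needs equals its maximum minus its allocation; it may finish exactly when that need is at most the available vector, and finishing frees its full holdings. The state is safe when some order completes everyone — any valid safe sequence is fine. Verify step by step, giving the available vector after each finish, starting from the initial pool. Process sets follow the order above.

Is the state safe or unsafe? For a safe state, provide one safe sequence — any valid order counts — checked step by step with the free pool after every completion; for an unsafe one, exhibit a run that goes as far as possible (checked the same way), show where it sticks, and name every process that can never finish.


SAFE. One safe sequence: T5, T2, T4, T3, T9.
Key observation: the order's first zero-slack moment is T5 ((2, 3, 2, 0) needed, (3, 3, 2, 2) free — a requested resource with nothing to spare).
Walking it through:
  pool = (3, 3, 2, 2)
  T5: need (2, 3, 2, 0) fits (3, 3, 2, 2); releases (1, 2, 2, 1), pool now (4, 5, 4, 3)
  T2: need (3, 4, 3, 3) fits (4, 5, 4, 3); releases (0, 0, 2, 1), pool now (4, 5, 6, 4)
  T4: need (4, 3, 6, 4) fits (4, 5, 6, 4); releases (1, 1, 2, 3), pool now (5, 6, 8, 7)
  T3: need (5, 5, 8, 6) fits (5, 6, 8, 7); releases (3, 1, 0, 1), pool now (8, 7, 8, 8)
  T9: need (8, 7, 7, 2) fits (8, 7, 8, 8); releases (1, 0, 1, 0), pool now (9, 7, 9, 8)


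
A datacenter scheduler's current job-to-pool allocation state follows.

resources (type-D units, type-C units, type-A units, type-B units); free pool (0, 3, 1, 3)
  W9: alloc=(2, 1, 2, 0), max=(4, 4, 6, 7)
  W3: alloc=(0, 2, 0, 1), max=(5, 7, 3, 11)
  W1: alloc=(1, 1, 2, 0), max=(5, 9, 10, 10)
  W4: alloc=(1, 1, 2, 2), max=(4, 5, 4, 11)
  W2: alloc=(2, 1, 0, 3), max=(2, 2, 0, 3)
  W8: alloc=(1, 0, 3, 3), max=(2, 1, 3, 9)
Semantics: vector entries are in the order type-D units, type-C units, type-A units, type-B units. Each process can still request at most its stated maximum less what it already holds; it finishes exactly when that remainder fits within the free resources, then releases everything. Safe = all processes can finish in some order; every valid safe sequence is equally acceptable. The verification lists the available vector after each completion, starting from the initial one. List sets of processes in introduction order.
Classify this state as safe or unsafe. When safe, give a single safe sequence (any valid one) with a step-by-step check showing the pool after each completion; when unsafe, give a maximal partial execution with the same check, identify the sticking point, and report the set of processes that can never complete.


SAFE, for example via the order W2, W8, W4, W9, W3, W1.
Key observation: reading the order forward, W8 is the first process whose need (1, 1, 0, 6) meets the free pool (2, 4, 1, 6) exactly on a resource it requests.
Walking it through:
  pool = (0, 3, 1, 3)
  W2: need (0, 1, 0, 0) fits (0, 3, 1, 3); releases (2, 1, 0, 3), pool now (2, 4, 1, 6)
  W8: need (1, 1, 0, 6) fits (2, 4, 1, 6); releases (1, 0, 3, 3), pool now (3, 4, 4, 9)
  W4: need (3, 4, 2, 9) fits (3, 4, 4, 9); releases (1, 1, 2, 2), pool now (4, 5, 6, 11)
  W9: need (2, 3, 4, 7) fits (4, 5, 6, 11); releases (2, 1, 2, 0), pool now (6, 6, 8, 11)
  W3: need (5, 5, 3, 10) fits (6, 6, 8, 11); releases (0, 2, 0, 1), pool now (6, 8, 8, 12)
  W1: need (4, 8, 8, 10) fits (6, 8, 8, 12); releases (1, 1, 2, 0), pool now (7, 9, 10, 12)


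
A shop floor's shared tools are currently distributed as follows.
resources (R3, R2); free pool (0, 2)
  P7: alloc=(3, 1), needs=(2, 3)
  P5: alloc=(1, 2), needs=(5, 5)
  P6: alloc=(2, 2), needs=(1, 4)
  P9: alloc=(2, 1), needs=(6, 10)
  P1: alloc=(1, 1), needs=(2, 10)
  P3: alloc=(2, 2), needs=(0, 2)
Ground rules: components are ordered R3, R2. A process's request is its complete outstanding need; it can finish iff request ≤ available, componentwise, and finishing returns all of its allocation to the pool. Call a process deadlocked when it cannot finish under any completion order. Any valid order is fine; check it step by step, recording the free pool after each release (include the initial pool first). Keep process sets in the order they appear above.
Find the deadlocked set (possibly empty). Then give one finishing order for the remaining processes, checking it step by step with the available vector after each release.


Deadlocked set: P9 and P1.
Key observation: the wall is R2: completing P3, P7, P5, P6 brings the pool only to (8, 9), and all the rest need more.
The rest can finish in the order P3, P7, P5, P6. Step-by-step check:
  pool = (0, 2)
  P3 needs (0, 2) <= (0, 2) -> finishes; pool += (2, 2) = (2, 4)
  P7 needs (2, 3) <= (2, 4) -> finishes; pool += (3, 1) = (5, 5)
  P5 needs (5, 5) <= (5, 5) -> finishes; pool += (1, 2) = (6, 7)
  P6 needs (1, 4) <= (6, 7) -> finishes; pool += (2, 2) = (8, 9)
None of the blocked processes ever fits:
  P9 still needs (6, 10) but only (8, 9) is free — short on R2
  P1 still needs (2, 10) but only (8, 9) is free — short on R2


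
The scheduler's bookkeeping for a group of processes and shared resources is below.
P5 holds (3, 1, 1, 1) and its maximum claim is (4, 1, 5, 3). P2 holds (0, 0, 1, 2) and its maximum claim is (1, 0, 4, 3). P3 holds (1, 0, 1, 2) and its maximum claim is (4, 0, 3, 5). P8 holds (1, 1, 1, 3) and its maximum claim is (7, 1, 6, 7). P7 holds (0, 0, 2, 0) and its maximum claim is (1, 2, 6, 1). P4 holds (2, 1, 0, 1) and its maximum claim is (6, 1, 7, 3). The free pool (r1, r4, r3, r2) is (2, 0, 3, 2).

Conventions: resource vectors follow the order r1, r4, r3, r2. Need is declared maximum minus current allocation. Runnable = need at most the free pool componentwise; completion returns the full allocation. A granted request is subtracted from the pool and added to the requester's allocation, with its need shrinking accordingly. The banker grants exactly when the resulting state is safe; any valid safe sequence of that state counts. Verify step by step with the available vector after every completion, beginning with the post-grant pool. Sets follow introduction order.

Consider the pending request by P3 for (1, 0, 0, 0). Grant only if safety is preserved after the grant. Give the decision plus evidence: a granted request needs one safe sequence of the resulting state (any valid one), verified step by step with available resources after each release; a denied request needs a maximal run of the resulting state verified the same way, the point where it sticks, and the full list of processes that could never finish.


GRANT. The post-grant state is safe; one safe sequence: P2, P5, P3, P8, P4, P7.
Key observation: the grant leaves (1, 0, 3, 2) free — enough for P2, whose release restarts the cascade.
Verifying the post-grant state step by step:
  pool = (1, 0, 3, 2)
  run P2 (needs (1, 0, 3, 1), free (1, 0, 3, 2)); after release of (0, 0, 1, 2) the pool is (1, 0, 4, 4)
  run P5 (needs (1, 0, 4, 2), free (1, 0, 4, 4)); after release of (3, 1, 1, 1) the pool is (4, 1, 5, 5)
  run P3 (needs (2, 0, 2, 3), free (4, 1, 5, 5)); after release of (2, 0, 1, 2) the pool is (6, 1, 6, 7)
  run P8 (needs (6, 0, 5, 4), free (6, 1, 6, 7)); after release of (1, 1, 1, 3) the pool is (7, 2, 7, 10)
  run P4 (needs (4, 0, 7, 2), free (7, 2, 7, 10)); after release of (2, 1, 0, 1) the pool is (9, 3, 7, 11)
  run P7 (needs (1, 2, 4, 1), free (9, 3, 7, 11)); after release of (0, 0, 2, 0) the pool is (9, 3, 9, 11)


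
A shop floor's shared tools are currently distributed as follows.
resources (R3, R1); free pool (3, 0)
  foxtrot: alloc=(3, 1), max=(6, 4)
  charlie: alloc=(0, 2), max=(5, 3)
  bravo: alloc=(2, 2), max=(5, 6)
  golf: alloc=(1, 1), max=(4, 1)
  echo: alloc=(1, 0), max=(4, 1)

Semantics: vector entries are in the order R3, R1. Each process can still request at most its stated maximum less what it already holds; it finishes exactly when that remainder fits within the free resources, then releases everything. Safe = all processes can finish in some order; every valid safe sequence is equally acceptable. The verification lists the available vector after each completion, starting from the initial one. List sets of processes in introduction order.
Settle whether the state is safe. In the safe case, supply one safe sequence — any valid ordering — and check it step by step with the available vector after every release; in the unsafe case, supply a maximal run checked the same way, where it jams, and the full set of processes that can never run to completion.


SAFE. One safe sequence: golf, echo, charlie, foxtrot, bravo.
Key observation: golf marks the first exact bind of the order: its need (3, 0) fits the free (3, 0) with zero slack on a requested resource.
Walking it through:
  pool = (3, 0)
  run golf (needs (3, 0), free (3, 0)); after release of (1, 1) the pool is (4, 1)
  run echo (needs (3, 1), free (4, 1)); after release of (1, 0) the pool is (5, 1)
  run charlie (needs (5, 1), free (5, 1)); after release of (0, 2) the pool is (5, 3)
  run foxtrot (needs (3, 3), free (5, 3)); after release of (3, 1) the pool is (8, 4)
  run bravo (needs (3, 4), free (8, 4)); after release of (2, 2) the pool is (10, 6)


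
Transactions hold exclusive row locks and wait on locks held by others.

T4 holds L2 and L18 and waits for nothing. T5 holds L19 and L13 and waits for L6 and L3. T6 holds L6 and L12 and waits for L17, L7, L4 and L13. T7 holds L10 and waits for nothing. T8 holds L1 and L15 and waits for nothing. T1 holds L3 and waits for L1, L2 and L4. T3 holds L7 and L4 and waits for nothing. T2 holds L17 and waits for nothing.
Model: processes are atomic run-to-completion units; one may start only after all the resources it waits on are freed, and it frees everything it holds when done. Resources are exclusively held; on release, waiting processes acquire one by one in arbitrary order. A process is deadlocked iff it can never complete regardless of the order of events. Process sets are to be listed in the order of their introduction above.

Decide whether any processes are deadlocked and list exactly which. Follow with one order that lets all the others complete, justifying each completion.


Deadlocked: T5 and T6.
Key observation: the waits loop around T5 -> T6 -> T5 with no way out; no other process is dragged down with it.
A valid finishing order for the others: T3, T4, T7, T8, T1, T2.
Walking it through:
  T3 waits on nothing -> runs at once and releases L7 and L4
  T4 waits on nothing -> runs at once and releases L2 and L18
  T7 waits on nothing -> runs at once and releases L10
  T8 waits on nothing -> runs at once and releases L1 and L15
  run T1 (all its waits — L1, L2 and L4 — are resolved); releases L3
  T2 waits on nothing -> runs at once and releases L17


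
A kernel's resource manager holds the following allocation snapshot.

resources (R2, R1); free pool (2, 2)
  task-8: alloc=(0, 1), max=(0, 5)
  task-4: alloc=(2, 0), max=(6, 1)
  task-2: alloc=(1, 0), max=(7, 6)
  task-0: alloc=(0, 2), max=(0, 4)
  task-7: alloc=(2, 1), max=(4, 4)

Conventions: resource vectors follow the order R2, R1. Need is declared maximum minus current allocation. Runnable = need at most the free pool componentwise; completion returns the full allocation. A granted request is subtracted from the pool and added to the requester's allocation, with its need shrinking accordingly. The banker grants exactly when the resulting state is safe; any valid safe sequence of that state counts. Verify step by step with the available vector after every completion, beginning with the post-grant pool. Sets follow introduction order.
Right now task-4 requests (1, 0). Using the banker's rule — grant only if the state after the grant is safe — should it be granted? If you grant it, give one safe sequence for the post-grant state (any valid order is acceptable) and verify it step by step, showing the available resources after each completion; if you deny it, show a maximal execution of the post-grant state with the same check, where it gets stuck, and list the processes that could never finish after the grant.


DENY. Granting would leave the state unsafe.
Key observation: once task-0, task-8 finish, the pool peaks at (1, 5) — and every remaining process still needs more R2 than that.
Pretend the grant happened; the run task-0, task-8 goes as far as possible. Check, step by step:
  pool = (1, 2)
  task-0: need (0, 2) fits (1, 2); releases (0, 2), pool now (1, 4)
  task-8: need (0, 4) fits (1, 4); releases (0, 1), pool now (1, 5)
  task-4 cannot run: need (3, 1) vs free (1, 5) (insufficient R2)
  task-2 cannot run: need (6, 6) vs free (1, 5) (insufficient R2 and R1)
  task-7 cannot run: need (2, 3) vs free (1, 5) (insufficient R2)
Post-grant, the permanently blocked set is task-4, task-2 and task-7.


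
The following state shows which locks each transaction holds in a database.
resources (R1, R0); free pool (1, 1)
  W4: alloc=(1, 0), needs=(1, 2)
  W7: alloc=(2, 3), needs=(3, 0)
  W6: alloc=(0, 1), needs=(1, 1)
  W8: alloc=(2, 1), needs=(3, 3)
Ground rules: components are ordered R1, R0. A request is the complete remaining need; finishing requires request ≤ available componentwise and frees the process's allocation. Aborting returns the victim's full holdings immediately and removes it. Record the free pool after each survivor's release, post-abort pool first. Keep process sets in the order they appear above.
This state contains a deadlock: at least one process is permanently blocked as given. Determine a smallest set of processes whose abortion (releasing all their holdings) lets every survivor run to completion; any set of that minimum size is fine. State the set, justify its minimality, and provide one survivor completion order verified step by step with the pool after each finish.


Abort W8.
Key observation: W7 could never have finished before the abort; with (2, 1) returned by W8, it fits at step 2.
Why nothing smaller works: aborting no one leaves the state deadlocked as given.
The survivors complete as W4, W7, W6. Step-by-step check (starting from the post-abort pool):
  pool = (3, 2)
  W4 needs (1, 2) <= (3, 2) -> finishes; pool += (1, 0) = (4, 2)
  W7 needs (3, 0) <= (4, 2) -> finishes; pool += (2, 3) = (6, 5)
  W6 needs (1, 1) <= (6, 5) -> finishes; pool += (0, 1) = (6, 6)


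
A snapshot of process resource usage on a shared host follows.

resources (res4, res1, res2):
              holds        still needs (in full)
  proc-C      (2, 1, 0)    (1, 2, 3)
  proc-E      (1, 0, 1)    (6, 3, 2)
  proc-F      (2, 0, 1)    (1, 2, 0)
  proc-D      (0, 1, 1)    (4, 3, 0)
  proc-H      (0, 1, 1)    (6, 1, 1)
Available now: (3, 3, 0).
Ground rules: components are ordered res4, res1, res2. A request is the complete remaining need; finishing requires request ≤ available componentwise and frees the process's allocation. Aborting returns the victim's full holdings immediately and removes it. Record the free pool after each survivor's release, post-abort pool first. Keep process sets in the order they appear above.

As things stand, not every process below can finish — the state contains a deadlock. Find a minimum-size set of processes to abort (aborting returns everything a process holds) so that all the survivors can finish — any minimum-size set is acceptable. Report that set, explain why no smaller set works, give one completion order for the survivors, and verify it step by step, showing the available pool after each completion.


Minimum abort set: proc-H.
Key observation: proc-C could never have finished before the abort; with (0, 1, 1) returned by proc-H, it fits at step 3.
No smaller set exists: with zero aborts the deadlock remains.
Survivors finish in the order: proc-F, proc-D, proc-C, proc-E. Check, step by step (pool after the aborts first):
  pool = (3, 4, 1)
  proc-F: need (1, 2, 0) fits (3, 4, 1); releases (2, 0, 1), pool now (5, 4, 2)
  proc-D: need (4, 3, 0) fits (5, 4, 2); releases (0, 1, 1), pool now (5, 5, 3)
  proc-C: need (1, 2, 3) fits (5, 5, 3); releases (2, 1, 0), pool now (7, 6, 3)
  proc-E: need (6, 3, 2) fits (7, 6, 3); releases (1, 0, 1), pool now (8, 6, 4)


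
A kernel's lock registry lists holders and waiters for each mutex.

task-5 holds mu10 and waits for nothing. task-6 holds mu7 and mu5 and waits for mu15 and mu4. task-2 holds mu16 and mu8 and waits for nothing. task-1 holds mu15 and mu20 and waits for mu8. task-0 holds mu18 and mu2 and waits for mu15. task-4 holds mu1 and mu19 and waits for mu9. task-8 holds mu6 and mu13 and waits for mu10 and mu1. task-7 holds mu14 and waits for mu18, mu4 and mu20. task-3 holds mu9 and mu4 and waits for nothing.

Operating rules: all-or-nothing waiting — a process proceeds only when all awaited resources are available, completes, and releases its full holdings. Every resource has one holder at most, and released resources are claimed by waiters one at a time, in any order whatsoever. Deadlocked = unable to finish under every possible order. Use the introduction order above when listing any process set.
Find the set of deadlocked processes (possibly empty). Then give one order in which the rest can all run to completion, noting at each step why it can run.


The deadlocked set is empty.
Key observation: no waiting chain loops back on itself — every chain ends at a process that waits on nothing, so everyone eventually runs.
One completion order for the rest: task-5, task-2, task-1, task-0, task-3, task-4, task-6, task-8, task-7.
Walking it through:
  task-5: no waits; runs immediately, freeing mu10
  task-2: no waits; runs immediately, freeing mu16 and mu8
  task-1: everything it awaited (mu8) is free; runs, freeing mu15 and mu20
  task-0: everything it awaited (mu15) is free; runs, freeing mu18 and mu2
  task-3: no waits; runs immediately, freeing mu9 and mu4
  task-4: everything it awaited (mu9) is free; runs, freeing mu1 and mu19
  task-6: everything it awaited (mu15 and mu4) is free; runs, freeing mu7 and mu5
  task-8: everything it awaited (mu10 and mu1) is free; runs, freeing mu6 and mu13
  task-7: everything it awaited (mu18, mu4 and mu20) is free; runs, freeing mu14


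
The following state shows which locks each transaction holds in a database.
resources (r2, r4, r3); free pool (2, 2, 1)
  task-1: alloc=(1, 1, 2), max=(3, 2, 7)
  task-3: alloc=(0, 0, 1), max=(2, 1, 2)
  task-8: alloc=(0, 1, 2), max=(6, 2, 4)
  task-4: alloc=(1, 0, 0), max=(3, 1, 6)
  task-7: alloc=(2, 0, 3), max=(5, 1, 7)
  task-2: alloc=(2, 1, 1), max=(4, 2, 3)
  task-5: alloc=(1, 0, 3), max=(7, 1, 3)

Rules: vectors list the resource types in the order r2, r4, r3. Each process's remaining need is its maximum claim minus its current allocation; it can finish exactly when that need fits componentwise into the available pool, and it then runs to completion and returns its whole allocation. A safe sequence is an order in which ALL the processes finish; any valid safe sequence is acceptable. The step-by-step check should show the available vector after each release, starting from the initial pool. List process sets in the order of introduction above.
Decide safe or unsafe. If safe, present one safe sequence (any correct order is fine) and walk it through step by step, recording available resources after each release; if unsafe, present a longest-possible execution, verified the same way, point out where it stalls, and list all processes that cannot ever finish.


The state is UNSAFE.
Key observation: after task-3, task-2 the pool peaks at (4, 3, 3), and each blocked process is short somewhere: task-1 on r3; task-8 on r2; task-4 on r3; task-7 on r3; task-5 on r2.
Going as far as possible: task-3, task-2; after that, nothing fits. Walking it through:
  pool = (2, 2, 1)
  run task-3 (needs (2, 1, 1), free (2, 2, 1)); after release of (0, 0, 1) the pool is (2, 2, 2)
  run task-2 (needs (2, 1, 2), free (2, 2, 2)); after release of (2, 1, 1) the pool is (4, 3, 3)
  task-1 still needs (2, 1, 5) but only (4, 3, 3) is free — short on r3
  task-8 still needs (6, 1, 2) but only (4, 3, 3) is free — short on r2
  task-4 still needs (2, 1, 6) but only (4, 3, 3) is free — short on r3
  task-7 still needs (3, 1, 4) but only (4, 3, 3) is free — short on r3
  task-5 still needs (6, 1, 0) but only (4, 3, 3) is free — short on r2
Permanently blocked: task-1, task-8, task-4, task-7 and task-5.


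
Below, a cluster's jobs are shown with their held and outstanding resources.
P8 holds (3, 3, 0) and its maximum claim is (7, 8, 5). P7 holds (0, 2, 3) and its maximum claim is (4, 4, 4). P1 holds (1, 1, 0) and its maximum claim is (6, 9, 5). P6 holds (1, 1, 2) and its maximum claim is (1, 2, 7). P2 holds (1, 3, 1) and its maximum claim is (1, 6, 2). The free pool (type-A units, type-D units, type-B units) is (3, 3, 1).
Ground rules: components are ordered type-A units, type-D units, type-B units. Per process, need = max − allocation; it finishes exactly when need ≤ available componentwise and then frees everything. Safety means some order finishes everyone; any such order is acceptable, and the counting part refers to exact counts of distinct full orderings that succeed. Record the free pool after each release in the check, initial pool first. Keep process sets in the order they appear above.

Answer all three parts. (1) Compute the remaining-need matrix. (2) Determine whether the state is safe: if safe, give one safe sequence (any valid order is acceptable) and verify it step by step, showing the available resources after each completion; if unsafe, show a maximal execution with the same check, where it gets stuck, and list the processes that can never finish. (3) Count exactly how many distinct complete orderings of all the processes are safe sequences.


(1) Need matrix, components ordered type-A units, type-D units, type-B units:
  P8: (4, 5, 5)
  P7: (4, 2, 1)
  P1: (5, 8, 5)
  P6: (0, 1, 5)
  P2: (0, 3, 1)
(2) SAFE, for example via the order P2, P7, P8, P6, P1.
Key observation: reading the order forward, P2 is the first process whose need (0, 3, 1) meets the free pool (3, 3, 1) exactly on a resource it requests.
Check, step by step:
  pool = (3, 3, 1)
  P2: need (0, 3, 1) fits (3, 3, 1); releases (1, 3, 1), pool now (4, 6, 2)
  P7: need (4, 2, 1) fits (4, 6, 2); releases (0, 2, 3), pool now (4, 8, 5)
  P8: need (4, 5, 5) fits (4, 8, 5); releases (3, 3, 0), pool now (7, 11, 5)
  P6: need (0, 1, 5) fits (7, 11, 5); releases (1, 1, 2), pool now (8, 12, 7)
  P1: need (5, 8, 5) fits (8, 12, 7); releases (1, 1, 0), pool now (9, 13, 7)
(3) Precisely 4 of the possible complete orderings are safe sequences.


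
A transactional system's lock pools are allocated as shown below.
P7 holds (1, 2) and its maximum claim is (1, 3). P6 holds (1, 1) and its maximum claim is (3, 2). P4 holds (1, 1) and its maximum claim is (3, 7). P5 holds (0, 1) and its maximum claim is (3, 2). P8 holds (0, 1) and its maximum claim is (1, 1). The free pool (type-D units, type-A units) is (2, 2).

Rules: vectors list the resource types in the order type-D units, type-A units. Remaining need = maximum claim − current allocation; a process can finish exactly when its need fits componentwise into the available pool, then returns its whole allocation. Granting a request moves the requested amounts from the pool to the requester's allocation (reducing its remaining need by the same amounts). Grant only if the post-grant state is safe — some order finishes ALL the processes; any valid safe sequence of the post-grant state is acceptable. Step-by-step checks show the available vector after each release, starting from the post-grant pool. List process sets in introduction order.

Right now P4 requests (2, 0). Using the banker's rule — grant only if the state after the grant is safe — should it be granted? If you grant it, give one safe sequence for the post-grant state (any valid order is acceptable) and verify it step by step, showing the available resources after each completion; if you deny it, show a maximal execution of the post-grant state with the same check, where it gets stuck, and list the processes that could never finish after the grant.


DENY: after the grant no complete ordering would exist.
Key observation: after P7, P8 the pool peaks at (1, 5), and each blocked process is short somewhere: P6 on type-D units; P4 on type-A units; P5 on type-D units.
On the post-grant state, P7, P8 is a maximal run — nothing extends it. Walking it through:
  pool = (0, 2)
  run P7 (needs (0, 1), free (0, 2)); after release of (1, 2) the pool is (1, 4)
  run P8 (needs (1, 0), free (1, 4)); after release of (0, 1) the pool is (1, 5)
  P6 still needs (2, 1) but only (1, 5) is free — short on type-D units
  P4 still needs (0, 6) but only (1, 5) is free — short on type-A units
  P5 still needs (3, 1) but only (1, 5) is free — short on type-D units
Processes that could never finish after the grant: P6, P4 and P5.


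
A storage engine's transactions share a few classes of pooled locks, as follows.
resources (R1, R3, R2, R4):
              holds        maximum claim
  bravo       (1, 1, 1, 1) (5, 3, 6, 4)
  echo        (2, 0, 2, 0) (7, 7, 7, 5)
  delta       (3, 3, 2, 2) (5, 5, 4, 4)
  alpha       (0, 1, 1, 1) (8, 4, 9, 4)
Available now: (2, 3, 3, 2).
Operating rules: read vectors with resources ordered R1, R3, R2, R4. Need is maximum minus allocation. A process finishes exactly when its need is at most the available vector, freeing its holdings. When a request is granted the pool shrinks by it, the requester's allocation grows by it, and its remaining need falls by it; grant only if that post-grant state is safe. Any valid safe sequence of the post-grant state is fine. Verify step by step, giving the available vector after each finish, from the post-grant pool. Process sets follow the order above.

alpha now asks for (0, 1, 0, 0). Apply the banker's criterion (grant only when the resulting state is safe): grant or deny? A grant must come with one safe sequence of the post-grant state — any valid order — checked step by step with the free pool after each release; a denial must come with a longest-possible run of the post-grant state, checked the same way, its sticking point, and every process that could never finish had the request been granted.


DENY: after the grant no complete ordering would exist.
Key observation: after delta, bravo the pool peaks at (6, 6, 6, 5), and each blocked process is short somewhere: echo on R3; alpha on R1, R2.
On the post-grant state, delta, bravo is a maximal run — nothing extends it. Verifying each step:
  pool = (2, 2, 3, 2)
  delta needs (2, 2, 2, 2) <= (2, 2, 3, 2) -> finishes; pool += (3, 3, 2, 2) = (5, 5, 5, 4)
  bravo needs (4, 2, 5, 3) <= (5, 5, 5, 4) -> finishes; pool += (1, 1, 1, 1) = (6, 6, 6, 5)
  echo cannot run: need (5, 7, 5, 5) vs free (6, 6, 6, 5) (insufficient R3)
  alpha cannot run: need (8, 2, 8, 3) vs free (6, 6, 6, 5) (insufficient R1 and R2)
Had the request been granted, echo and alpha could never finish.


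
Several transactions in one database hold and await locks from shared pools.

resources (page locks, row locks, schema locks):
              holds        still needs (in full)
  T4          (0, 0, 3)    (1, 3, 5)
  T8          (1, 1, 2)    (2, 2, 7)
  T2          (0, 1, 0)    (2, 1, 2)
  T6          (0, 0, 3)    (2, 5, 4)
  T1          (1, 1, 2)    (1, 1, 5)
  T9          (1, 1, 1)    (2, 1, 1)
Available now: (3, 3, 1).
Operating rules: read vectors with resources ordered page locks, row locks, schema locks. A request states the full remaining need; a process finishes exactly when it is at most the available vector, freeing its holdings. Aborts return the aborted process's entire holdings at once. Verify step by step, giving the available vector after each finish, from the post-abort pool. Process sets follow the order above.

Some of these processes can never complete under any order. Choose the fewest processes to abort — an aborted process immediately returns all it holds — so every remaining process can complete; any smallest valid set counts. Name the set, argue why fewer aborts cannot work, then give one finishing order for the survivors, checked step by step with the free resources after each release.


Minimum abort set: T6.
Key observation: the returned (0, 0, 3) from T6 is what brings T1 — unrunnable before, under any order — into play at step 3.
Why nothing smaller works: aborting no one leaves the state deadlocked as given.
The survivors complete as T2, T9, T1, T8, T4. Step-by-step check (starting from the post-abort pool):
  pool = (3, 3, 4)
  T2 needs (2, 1, 2) <= (3, 3, 4) -> finishes; pool += (0, 1, 0) = (3, 4, 4)
  T9 needs (2, 1, 1) <= (3, 4, 4) -> finishes; pool += (1, 1, 1) = (4, 5, 5)
  T1 needs (1, 1, 5) <= (4, 5, 5) -> finishes; pool += (1, 1, 2) = (5, 6, 7)
  T8 needs (2, 2, 7) <= (5, 6, 7) -> finishes; pool += (1, 1, 2) = (6, 7, 9)
  T4 needs (1, 3, 5) <= (6, 7, 9) -> finishes; pool += (0, 0, 3) = (6, 7, 12)


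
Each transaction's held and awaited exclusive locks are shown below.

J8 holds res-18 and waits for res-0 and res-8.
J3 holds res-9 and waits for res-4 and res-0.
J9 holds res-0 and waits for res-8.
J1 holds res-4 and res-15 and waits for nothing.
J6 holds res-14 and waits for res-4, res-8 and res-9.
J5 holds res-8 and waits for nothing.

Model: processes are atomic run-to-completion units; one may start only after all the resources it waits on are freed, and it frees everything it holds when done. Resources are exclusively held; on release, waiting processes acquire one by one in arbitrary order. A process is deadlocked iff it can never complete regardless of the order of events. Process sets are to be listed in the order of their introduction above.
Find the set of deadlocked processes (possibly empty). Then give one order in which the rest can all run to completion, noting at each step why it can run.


No process is deadlocked.
Key observation: the waits form no ring: some process can always run, and its releases unblock the others one by one.
One completion order for the rest: J5, J1, J9, J3, J8, J6.
Walking it through:
  J5 waits on nothing -> runs at once and releases res-8
  J1 waits on nothing -> runs at once and releases res-4 and res-15
  J9 waits on res-8 — all released -> runs and releases res-0
  J3 waits on res-4 and res-0 — all released -> runs and releases res-9
  J8 waits on res-0 and res-8 — all released -> runs and releases res-18
  J6 waits on res-4, res-8 and res-9 — all released -> runs and releases res-14


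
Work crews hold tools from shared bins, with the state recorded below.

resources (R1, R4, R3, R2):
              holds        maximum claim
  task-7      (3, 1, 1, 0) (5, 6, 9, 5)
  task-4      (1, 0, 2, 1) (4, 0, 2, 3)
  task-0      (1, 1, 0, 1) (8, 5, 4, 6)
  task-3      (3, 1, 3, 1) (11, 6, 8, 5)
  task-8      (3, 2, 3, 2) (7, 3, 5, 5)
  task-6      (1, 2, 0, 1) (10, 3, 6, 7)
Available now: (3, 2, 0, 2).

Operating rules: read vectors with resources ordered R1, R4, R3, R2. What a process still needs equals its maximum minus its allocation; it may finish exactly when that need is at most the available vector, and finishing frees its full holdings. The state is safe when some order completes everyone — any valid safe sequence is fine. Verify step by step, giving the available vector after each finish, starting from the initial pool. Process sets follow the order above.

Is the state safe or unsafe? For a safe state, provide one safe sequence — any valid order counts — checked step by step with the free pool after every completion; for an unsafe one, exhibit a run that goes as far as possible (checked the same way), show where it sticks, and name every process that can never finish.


SAFE. One safe sequence: task-4, task-8, task-0, task-3, task-7, task-6.
Key observation: task-4 marks the first exact bind of the order: its need (3, 0, 0, 2) fits the free (3, 2, 0, 2) with zero slack on a requested resource.
Step-by-step check:
  pool = (3, 2, 0, 2)
  task-4 needs (3, 0, 0, 2) <= (3, 2, 0, 2) -> finishes; pool += (1, 0, 2, 1) = (4, 2, 2, 3)
  task-8 needs (4, 1, 2, 3) <= (4, 2, 2, 3) -> finishes; pool += (3, 2, 3, 2) = (7, 4, 5, 5)
  task-0 needs (7, 4, 4, 5) <= (7, 4, 5, 5) -> finishes; pool += (1, 1, 0, 1) = (8, 5, 5, 6)
  task-3 needs (8, 5, 5, 4) <= (8, 5, 5, 6) -> finishes; pool += (3, 1, 3, 1) = (11, 6, 8, 7)
  task-7 needs (2, 5, 8, 5) <= (11, 6, 8, 7) -> finishes; pool += (3, 1, 1, 0) = (14, 7, 9, 7)
  task-6 needs (9, 1, 6, 6) <= (14, 7, 9, 7) -> finishes; pool += (1, 2, 0, 1) = (15, 9, 9, 8)
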